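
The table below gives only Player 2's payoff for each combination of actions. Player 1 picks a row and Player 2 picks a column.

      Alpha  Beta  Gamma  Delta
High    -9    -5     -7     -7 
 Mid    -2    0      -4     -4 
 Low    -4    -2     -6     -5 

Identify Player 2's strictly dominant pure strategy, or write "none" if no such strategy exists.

Beta vs Alpha: High: -5>-9, Mid: 0>-2, Low: -2>-4.
Beta vs Gamma: High: -5>-7, Mid: 0>-4, Low: -2>-6.
Beta vs Delta: High: -5>-7, Mid: 0>-4, Low: -2>-5.
Beta strictly beats every other strategy against every opponent action, so it is strictly dominant.

Beta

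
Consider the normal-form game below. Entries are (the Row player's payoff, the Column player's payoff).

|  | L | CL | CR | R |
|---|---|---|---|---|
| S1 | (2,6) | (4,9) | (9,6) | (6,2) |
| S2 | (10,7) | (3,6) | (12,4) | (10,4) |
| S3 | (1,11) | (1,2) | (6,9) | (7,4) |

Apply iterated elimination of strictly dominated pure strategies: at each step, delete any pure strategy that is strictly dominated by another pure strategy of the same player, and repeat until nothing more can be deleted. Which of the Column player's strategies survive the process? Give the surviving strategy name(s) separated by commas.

For the Row player, S2 strictly dominates S3 on the remaining columns (L: 10>1, CL: 3>1, CR: 12>6, R: 10>7); eliminate S3.
For the Column player, CL strictly dominates CR on the remaining rows (S1: 9>6, S2: 6>4); eliminate CR.
For the Column player, L strictly dominates R on the remaining rows (S1: 6>2, S2: 7>4); eliminate R.
Among the remaining strategies, none is strictly dominated by another pure strategy of the same player, so the elimination stops.
Surviving strategies — the Row player: {S1, S2}; the Column player: {L, CL}.

L, CL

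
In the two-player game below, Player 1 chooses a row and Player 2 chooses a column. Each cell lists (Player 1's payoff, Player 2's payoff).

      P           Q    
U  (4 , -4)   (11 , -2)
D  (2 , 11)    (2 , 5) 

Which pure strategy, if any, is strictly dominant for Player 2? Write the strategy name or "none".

none

P fails to dominate Q at U (-4<-2).
Q fails to dominate P at D (5<11).
No single strategy dominates all the others.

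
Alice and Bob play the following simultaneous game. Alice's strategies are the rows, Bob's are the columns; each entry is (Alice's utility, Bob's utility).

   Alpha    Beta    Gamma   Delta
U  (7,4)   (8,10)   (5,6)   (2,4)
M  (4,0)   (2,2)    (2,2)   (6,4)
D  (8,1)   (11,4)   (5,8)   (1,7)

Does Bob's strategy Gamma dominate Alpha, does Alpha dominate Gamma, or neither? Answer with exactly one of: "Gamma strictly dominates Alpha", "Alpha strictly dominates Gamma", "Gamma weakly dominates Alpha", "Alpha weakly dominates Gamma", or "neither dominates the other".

Gamma strictly dominates Alpha

Gamma's payoffs vs Alpha's, by Alice's action — U: 6>4, M: 2>0, D: 8>1.
Every comparison favours Gamma, so Gamma strictly dominates Alpha.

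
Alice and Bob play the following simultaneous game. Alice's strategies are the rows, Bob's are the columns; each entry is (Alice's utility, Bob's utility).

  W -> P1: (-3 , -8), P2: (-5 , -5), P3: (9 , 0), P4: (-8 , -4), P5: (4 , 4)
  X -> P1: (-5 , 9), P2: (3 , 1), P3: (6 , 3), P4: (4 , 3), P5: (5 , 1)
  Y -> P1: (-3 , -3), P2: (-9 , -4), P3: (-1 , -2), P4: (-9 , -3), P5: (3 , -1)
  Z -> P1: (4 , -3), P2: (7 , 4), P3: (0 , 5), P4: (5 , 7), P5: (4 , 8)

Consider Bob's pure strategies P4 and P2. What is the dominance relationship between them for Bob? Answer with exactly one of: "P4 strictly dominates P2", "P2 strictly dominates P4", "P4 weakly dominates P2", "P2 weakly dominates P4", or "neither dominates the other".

Compare P4 to P2 across each choice by Alice: W: -4>-5, X: 3>1, Y: -3>-4, Z: 7>4.
P4 gives a strictly higher payoff against each choice by Alice, so P4 strictly dominates P2.

P4 strictly dominates P2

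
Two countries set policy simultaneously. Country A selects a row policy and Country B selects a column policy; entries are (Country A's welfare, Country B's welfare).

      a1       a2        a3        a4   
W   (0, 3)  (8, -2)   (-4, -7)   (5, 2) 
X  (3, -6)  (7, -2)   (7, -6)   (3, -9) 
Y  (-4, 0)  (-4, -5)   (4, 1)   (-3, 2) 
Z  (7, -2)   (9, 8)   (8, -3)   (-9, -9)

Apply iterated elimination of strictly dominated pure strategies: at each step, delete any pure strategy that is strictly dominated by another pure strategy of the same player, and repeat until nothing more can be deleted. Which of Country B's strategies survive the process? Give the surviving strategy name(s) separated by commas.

For Country A, X strictly dominates Y on the remaining columns (a1: 3>-4, a2: 7>-4, a3: 7>4, a4: 3>-3); eliminate Y.
Column a3 is eliminated: a2 beats it against every remaining row (W: -2>-7, X: -2>-6, Z: 8>-3).
Country B's strategy a4 is strictly dominated by a1 (W: 3>2, X: -6>-9, Z: -2>-9) and is removed.
Row W is eliminated: Z beats it against every remaining column (a1: 7>0, a2: 9>8).
For Country A, Z strictly dominates X on the remaining columns (a1: 7>3, a2: 9>7); eliminate X.
For Country B, a2 strictly dominates a1 on the remaining rows (Z: 8>-2); eliminate a1.
Among the remaining strategies, none is strictly dominated by another pure strategy of the same player, so the elimination stops.
Surviving strategies — Country A: {Z}; Country B: {a2}.

a2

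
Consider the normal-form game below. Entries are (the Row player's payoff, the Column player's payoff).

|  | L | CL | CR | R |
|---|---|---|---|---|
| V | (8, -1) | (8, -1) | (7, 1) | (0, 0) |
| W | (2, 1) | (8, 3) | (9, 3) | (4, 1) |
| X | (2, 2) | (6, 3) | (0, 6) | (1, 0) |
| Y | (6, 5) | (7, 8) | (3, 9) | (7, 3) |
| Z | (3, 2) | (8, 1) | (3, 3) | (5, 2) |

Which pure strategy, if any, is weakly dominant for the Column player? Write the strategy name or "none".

CR

CR vs L: V: 1>-1, W: 3>1, X: 6>2, Y: 9>5, Z: 3>2.
CR vs CL: V: 1>-1, W: 3=3, X: 6>3, Y: 9>8, Z: 3>1.
CR vs R: V: 1>0, W: 3>1, X: 6>0, Y: 9>3, Z: 3>2.
CR is at least as good as every other strategy against every opponent action, so it is weakly dominant.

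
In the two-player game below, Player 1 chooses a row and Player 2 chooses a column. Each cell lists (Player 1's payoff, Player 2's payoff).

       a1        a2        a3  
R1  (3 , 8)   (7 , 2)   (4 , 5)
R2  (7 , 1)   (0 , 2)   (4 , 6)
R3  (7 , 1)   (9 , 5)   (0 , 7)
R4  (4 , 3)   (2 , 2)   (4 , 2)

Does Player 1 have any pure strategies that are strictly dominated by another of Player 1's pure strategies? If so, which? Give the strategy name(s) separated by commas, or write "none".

Nothing dominates R1: R2 at a2 (7>0); R3 at a3 (4>0); R4 at a2 (7>2).
Nothing dominates R2: R1 at a1 (7>3); R3 at a1 (7=7); R4 at a1 (7>4).
Nothing dominates R3: R1 at a1 (7>3); R2 at a1 (7=7); R4 at a1 (7>4).
R4 is not dominated — it holds its own against R1 at a1 (4>3); R2 at a2 (2>0); R3 at a3 (4>0).

none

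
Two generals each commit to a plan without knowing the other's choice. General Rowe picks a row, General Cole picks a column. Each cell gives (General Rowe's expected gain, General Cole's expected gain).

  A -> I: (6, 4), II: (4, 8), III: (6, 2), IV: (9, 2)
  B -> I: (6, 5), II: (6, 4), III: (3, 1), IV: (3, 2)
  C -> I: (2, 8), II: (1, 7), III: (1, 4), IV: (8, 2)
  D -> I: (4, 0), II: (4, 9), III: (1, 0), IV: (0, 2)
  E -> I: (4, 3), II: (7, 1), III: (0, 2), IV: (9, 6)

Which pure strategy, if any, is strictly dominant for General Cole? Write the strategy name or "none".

none

I fails to dominate II at A (4<8).
II fails to dominate I at B (4<5).
III fails to dominate I at A (2<4).
IV fails to dominate I at A (2<4).
No single strategy dominates all the others.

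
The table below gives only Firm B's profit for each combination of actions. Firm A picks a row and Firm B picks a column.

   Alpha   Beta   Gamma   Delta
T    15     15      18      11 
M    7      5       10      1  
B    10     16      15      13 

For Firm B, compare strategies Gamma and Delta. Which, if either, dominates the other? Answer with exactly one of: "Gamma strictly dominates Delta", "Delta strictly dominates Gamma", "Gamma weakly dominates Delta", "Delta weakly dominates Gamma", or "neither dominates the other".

Compare Gamma to Delta across each choice by Firm A: T: 18>11, M: 10>1, B: 15>13.
Gamma gives a strictly higher payoff against each choice by Firm A, so Gamma strictly dominates Delta.

Gamma strictly dominates Delta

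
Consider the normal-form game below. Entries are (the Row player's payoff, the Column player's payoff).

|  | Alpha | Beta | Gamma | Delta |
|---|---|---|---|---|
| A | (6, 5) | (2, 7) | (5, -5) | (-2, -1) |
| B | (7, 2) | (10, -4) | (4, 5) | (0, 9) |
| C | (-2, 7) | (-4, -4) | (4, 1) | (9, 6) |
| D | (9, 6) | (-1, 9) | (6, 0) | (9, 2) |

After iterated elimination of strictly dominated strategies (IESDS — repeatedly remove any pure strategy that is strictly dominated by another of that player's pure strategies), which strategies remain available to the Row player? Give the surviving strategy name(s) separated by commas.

Column Gamma is eliminated: Delta beats it against every remaining row (A: -1>-5, B: 9>5, C: 6>1, D: 2>0).
Row A is eliminated: B beats it against every remaining column (Alpha: 7>6, Beta: 10>2, Delta: 0>-2).
Among the remaining strategies, none is strictly dominated by another pure strategy of the same player, so the elimination stops.
Surviving strategies — the Row player: {B, C, D}; the Column player: {Alpha, Beta, Delta}.

B, C, D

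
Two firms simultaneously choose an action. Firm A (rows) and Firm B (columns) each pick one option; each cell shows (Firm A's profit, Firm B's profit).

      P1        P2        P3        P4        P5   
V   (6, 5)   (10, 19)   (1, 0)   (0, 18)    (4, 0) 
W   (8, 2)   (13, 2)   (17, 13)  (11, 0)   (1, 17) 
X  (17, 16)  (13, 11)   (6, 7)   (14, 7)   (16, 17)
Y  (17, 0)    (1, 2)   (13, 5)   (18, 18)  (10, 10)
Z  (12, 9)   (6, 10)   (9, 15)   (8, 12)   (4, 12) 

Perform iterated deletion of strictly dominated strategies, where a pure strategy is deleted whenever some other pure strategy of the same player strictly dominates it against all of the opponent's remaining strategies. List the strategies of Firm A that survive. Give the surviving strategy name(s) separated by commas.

For Firm A, X strictly dominates V on the remaining columns (P1: 17>6, P2: 13>10, P3: 6>1, P4: 14>0, P5: 16>4); eliminate V.
Column P1 is eliminated: P5 beats it against every remaining row (W: 17>2, X: 17>16, Y: 10>0, Z: 12>9).
For Firm B, P5 strictly dominates P2 on the remaining rows (W: 17>2, X: 17>11, Y: 10>2, Z: 12>10); eliminate P2.
For Firm A, Y strictly dominates Z on the remaining columns (P3: 13>9, P4: 18>8, P5: 10>4); eliminate Z.
Column P3 is eliminated: P5 beats it against every remaining row (W: 17>13, X: 17>7, Y: 10>5).
Row W is eliminated: X beats it against every remaining column (P4: 14>11, P5: 16>1).
Among the remaining strategies, none is strictly dominated by another pure strategy of the same player, so the elimination stops.
Surviving strategies — Firm A: {X, Y}; Firm B: {P4, P5}.

X, Y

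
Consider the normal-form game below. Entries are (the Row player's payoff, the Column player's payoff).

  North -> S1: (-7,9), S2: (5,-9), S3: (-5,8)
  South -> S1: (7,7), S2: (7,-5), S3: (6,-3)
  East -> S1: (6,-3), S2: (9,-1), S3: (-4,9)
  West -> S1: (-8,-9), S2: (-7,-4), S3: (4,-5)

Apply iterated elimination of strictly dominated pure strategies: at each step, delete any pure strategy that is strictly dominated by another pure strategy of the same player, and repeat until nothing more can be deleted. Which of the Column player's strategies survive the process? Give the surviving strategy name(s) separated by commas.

For the Row player, South strictly dominates North on the remaining columns (S1: 7>-7, S2: 7>5, S3: 6>-5); eliminate North.
The Row player's strategy West is strictly dominated by South (S1: 7>-8, S2: 7>-7, S3: 6>4) and is removed.
The Column player's strategy S2 is strictly dominated by S3 (South: -3>-5, East: 9>-1) and is removed.
Row East is eliminated: South beats it against every remaining column (S1: 7>6, S3: 6>-4).
For the Column player, S1 strictly dominates S3 on the remaining rows (South: 7>-3); eliminate S3.
Among the remaining strategies, none is strictly dominated by another pure strategy of the same player, so the elimination stops.
Surviving strategies — the Row player: {South}; the Column player: {S1}.

S1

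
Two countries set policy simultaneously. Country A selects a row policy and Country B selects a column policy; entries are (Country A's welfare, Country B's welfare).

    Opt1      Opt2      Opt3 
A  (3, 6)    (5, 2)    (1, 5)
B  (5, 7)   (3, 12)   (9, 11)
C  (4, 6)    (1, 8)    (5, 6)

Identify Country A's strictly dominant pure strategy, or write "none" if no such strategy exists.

A fails to dominate B at Opt1 (3<5).
B fails to dominate A at Opt2 (3<5).
C fails to dominate A at Opt2 (1<5).
No single strategy dominates all the others.

none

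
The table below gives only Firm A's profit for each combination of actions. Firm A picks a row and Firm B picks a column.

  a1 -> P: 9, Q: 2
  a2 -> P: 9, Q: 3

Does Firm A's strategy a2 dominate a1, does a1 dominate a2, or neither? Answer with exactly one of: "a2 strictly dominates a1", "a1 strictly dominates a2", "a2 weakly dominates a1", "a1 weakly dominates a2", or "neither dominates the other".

a2's payoffs vs a1's, by Firm B's action — P: 9=9, Q: 3>2.
a2 is at least as good everywhere and strictly better somewhere (tied only at P), so a2 weakly but not strictly dominates a1.

a2 weakly dominates a1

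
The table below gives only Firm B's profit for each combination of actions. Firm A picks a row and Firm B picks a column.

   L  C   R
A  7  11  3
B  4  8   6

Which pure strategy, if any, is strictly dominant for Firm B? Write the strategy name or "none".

C vs L: A: 11>7, B: 8>4.
C vs R: A: 11>3, B: 8>6.
C strictly beats every other strategy against every opponent action, so it is strictly dominant.

C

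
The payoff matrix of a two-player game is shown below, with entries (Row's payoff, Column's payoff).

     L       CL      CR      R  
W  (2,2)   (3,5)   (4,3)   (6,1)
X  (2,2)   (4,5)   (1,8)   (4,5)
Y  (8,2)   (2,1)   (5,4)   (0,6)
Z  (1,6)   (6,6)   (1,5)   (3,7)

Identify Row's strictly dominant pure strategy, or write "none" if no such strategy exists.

none

W fails to dominate X at L (2=2).
X fails to dominate W at L (2=2).
Y fails to dominate W at CL (2<3).
Z fails to dominate W at L (1<2).
No single strategy dominates all the others.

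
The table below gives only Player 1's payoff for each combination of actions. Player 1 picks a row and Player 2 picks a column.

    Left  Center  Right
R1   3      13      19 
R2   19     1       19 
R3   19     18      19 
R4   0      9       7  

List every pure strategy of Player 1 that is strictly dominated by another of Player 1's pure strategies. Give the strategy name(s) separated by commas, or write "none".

Nothing dominates R1: R2 at Center (13>1); R3 at Right (19=19); R4 at Left (3>0).
R2: no other strategy beats it everywhere (R1 at Left (19>3); R3 at Left (19=19); R4 at Left (19>0)).
R3: no other strategy beats it everywhere (R1 at Left (19>3); R2 at Left (19=19); R4 at Left (19>0)).
R4 is strictly dominated by R1 (Left: 3>0, Center: 13>9, Right: 19>7).

R4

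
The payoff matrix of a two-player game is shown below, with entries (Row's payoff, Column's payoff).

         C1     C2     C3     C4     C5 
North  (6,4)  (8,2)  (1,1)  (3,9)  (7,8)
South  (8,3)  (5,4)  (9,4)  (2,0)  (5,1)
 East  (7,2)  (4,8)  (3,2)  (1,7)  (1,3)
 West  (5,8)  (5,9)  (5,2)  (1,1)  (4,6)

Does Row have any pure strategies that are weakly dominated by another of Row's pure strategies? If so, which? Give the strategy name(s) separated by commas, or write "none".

North is not dominated — it holds its own against South at C2 (8>5); East at C2 (8>4); West at C1 (6>5).
Nothing dominates South: North at C1 (8>6); East at C1 (8>7); West at C1 (8>5).
East: dominated, since South does at least as well everywhere (C1: 8>7, C2: 5>4, C3: 9>3, C4: 2>1, C5: 5>1).
South weakly dominates West — C1: 8>5, C2: 5=5, C3: 9>5, C4: 2>1, C5: 5>4.

East, West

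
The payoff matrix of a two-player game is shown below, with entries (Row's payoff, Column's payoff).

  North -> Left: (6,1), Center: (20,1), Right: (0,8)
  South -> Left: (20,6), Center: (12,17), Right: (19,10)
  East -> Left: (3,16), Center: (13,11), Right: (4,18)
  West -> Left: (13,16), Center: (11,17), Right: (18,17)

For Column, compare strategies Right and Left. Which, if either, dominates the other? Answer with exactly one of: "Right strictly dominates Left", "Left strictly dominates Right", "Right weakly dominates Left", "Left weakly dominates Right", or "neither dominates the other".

Compare Right to Left across each opponent action: North: 8>1, South: 10>6, East: 18>16, West: 17>16.
Every comparison favours Right, so Right strictly dominates Left.

Right strictly dominates Left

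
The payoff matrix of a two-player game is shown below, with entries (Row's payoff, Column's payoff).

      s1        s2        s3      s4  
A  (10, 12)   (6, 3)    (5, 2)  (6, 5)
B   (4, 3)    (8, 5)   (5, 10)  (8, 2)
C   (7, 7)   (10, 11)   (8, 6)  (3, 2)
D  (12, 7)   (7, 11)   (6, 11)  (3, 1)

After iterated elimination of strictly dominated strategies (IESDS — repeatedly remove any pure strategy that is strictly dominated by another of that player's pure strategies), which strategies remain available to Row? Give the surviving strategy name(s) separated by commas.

C

For Column, s1 strictly dominates s4 on the remaining rows (A: 12>5, B: 3>2, C: 7>2, D: 7>1); eliminate s4.
Row A is eliminated: D beats it against every remaining column (s1: 12>10, s2: 7>6, s3: 6>5).
Row B is eliminated: C beats it against every remaining column (s1: 7>4, s2: 10>8, s3: 8>5).
Column s1 is eliminated: s2 beats it against every remaining row (C: 11>7, D: 11>7).
Row's strategy D is strictly dominated by C (s2: 10>7, s3: 8>6) and is removed.
Column's strategy s3 is strictly dominated by s2 (C: 11>6) and is removed.
Among the remaining strategies, none is strictly dominated by another pure strategy of the same player, so the elimination stops.
Surviving strategies — Row: {C}; Column: {s2}.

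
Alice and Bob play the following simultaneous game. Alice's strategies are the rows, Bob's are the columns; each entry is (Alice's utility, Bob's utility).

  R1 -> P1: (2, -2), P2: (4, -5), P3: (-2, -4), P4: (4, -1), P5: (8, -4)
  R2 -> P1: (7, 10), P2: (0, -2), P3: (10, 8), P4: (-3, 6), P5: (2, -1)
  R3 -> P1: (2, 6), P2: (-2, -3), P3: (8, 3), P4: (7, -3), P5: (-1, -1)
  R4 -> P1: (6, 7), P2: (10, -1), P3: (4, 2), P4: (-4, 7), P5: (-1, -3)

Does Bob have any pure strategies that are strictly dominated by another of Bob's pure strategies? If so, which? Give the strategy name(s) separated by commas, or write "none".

P2, P3, P5

P1: no other strategy beats it everywhere (P2 at R1 (-2>-5); P3 at R1 (-2>-4); P4 at R2 (10>6); P5 at R1 (-2>-4)).
P1 strictly dominates P2 — R1: -2>-5, R2: 10>-2, R3: 6>-3, R4: 7>-1.
P3 is strictly dominated by P1 (R1: -2>-4, R2: 10>8, R3: 6>3, R4: 7>2).
Nothing dominates P4: P1 at R1 (-1>-2); P2 at R1 (-1>-5); P3 at R1 (-1>-4); P5 at R1 (-1>-4).
P5: dominated, since P1 does at least as well everywhere (R1: -2>-4, R2: 10>-1, R3: 6>-1, R4: 7>-3).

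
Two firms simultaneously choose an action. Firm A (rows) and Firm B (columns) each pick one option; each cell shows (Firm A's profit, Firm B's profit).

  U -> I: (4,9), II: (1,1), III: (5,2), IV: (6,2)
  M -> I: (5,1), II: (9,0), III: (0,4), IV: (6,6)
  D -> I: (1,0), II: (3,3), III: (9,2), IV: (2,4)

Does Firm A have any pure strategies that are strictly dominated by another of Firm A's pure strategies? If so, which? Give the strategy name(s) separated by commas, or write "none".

none

Nothing dominates U: M at III (5>0); D at I (4>1).
Nothing dominates M: U at I (5>4); D at I (5>1).
D: no other strategy beats it everywhere (U at II (3>1); M at III (9>0)).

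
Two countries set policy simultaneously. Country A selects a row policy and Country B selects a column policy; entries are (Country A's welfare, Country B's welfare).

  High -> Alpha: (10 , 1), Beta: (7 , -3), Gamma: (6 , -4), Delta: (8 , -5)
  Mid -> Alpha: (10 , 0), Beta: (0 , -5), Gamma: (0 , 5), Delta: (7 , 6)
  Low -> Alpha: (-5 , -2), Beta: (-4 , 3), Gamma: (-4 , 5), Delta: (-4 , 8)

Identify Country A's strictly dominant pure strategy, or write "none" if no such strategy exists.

High fails to dominate Mid at Alpha (10=10).
Mid fails to dominate High at Alpha (10=10).
Low fails to dominate High at Alpha (-5<10).
No single strategy dominates all the others.

none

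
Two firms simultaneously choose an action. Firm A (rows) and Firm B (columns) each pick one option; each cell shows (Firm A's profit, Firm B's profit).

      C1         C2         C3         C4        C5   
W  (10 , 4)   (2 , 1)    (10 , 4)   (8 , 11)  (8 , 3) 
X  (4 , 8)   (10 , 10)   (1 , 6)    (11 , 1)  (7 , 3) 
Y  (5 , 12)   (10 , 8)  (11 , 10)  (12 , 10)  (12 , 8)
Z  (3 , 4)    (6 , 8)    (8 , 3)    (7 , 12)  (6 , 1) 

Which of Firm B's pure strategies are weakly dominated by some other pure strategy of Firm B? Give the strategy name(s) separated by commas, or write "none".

Nothing dominates C1: C2 at W (4>1); C3 at X (8>6); C4 at X (8>1); C5 at W (4>3).
C2: no other strategy beats it everywhere (C1 at X (10>8); C3 at X (10>6); C4 at X (10>1); C5 at X (10>3)).
C3 is weakly dominated by C1 (W: 4=4, X: 8>6, Y: 12>10, Z: 4>3).
C4: no other strategy beats it everywhere (C1 at W (11>4); C2 at W (11>1); C3 at W (11>4); C5 at W (11>3)).
C5 is weakly dominated by C1 (W: 4>3, X: 8>3, Y: 12>8, Z: 4>1).

C3, C5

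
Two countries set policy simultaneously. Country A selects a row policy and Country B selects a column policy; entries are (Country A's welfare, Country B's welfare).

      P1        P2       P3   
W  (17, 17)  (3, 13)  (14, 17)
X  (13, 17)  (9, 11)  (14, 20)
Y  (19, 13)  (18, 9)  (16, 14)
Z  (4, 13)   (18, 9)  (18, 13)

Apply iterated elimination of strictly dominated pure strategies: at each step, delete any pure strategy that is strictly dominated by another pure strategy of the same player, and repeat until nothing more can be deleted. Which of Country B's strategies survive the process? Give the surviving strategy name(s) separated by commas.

P1, P3

For Country A, Y strictly dominates W on the remaining columns (P1: 19>17, P2: 18>3, P3: 16>14); eliminate W.
Country A's strategy X is strictly dominated by Y (P1: 19>13, P2: 18>9, P3: 16>14) and is removed.
Column P2 is eliminated: P1 beats it against every remaining row (Y: 13>9, Z: 13>9).
Among the remaining strategies, none is strictly dominated by another pure strategy of the same player, so the elimination stops.
Surviving strategies — Country A: {Y, Z}; Country B: {P1, P3}.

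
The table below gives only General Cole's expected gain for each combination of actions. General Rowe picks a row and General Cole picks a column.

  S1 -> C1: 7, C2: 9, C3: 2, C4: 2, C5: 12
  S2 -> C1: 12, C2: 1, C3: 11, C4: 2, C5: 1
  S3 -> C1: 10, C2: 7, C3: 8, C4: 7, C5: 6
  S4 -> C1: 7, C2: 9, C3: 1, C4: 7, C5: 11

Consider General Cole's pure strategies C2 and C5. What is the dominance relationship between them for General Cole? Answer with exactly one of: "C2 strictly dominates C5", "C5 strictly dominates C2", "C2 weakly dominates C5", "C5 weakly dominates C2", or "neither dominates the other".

neither dominates the other

C2's payoffs vs C5's, by General Rowe's action — S1: 9<12, S2: 1=1, S3: 7>6, S4: 9<11.
C2 does better at S3 but worse at S1, S4; neither strategy dominates the other.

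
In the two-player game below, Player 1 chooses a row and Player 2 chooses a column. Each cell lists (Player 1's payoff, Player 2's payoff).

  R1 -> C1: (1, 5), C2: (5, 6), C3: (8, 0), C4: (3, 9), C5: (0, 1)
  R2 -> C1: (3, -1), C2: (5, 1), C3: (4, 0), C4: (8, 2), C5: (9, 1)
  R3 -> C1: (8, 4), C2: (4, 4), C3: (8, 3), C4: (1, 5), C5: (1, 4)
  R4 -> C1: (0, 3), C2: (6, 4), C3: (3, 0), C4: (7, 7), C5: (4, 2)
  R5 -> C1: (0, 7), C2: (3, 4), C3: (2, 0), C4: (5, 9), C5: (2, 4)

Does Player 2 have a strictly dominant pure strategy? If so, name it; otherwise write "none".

C4 vs C1: R1: 9>5, R2: 2>-1, R3: 5>4, R4: 7>3, R5: 9>7.
C4 vs C2: R1: 9>6, R2: 2>1, R3: 5>4, R4: 7>4, R5: 9>4.
C4 vs C3: R1: 9>0, R2: 2>0, R3: 5>3, R4: 7>0, R5: 9>0.
C4 vs C5: R1: 9>1, R2: 2>1, R3: 5>4, R4: 7>2, R5: 9>4.
C4 strictly beats every other strategy against every opponent action, so it is strictly dominant.

C4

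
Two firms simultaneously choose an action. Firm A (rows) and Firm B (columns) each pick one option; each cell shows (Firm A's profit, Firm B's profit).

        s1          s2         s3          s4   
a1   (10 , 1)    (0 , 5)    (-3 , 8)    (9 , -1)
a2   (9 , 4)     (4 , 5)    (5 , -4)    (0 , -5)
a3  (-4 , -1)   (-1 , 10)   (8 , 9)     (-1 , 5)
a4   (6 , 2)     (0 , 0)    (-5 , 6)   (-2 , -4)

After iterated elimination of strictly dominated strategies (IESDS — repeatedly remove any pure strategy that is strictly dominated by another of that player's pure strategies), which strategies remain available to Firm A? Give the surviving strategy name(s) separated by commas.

a2

For Firm A, a2 strictly dominates a4 on the remaining columns (s1: 9>6, s2: 4>0, s3: 5>-5, s4: 0>-2); eliminate a4.
Firm B's strategy s1 is strictly dominated by s2 (a1: 5>1, a2: 5>4, a3: 10>-1) and is removed.
Firm B's strategy s4 is strictly dominated by s2 (a1: 5>-1, a2: 5>-5, a3: 10>5) and is removed.
Row a1 is eliminated: a2 beats it against every remaining column (s2: 4>0, s3: 5>-3).
For Firm B, s2 strictly dominates s3 on the remaining rows (a2: 5>-4, a3: 10>9); eliminate s3.
For Firm A, a2 strictly dominates a3 on the remaining columns (s2: 4>-1); eliminate a3.
Among the remaining strategies, none is strictly dominated by another pure strategy of the same player, so the elimination stops.
Surviving strategies — Firm A: {a2}; Firm B: {s2}.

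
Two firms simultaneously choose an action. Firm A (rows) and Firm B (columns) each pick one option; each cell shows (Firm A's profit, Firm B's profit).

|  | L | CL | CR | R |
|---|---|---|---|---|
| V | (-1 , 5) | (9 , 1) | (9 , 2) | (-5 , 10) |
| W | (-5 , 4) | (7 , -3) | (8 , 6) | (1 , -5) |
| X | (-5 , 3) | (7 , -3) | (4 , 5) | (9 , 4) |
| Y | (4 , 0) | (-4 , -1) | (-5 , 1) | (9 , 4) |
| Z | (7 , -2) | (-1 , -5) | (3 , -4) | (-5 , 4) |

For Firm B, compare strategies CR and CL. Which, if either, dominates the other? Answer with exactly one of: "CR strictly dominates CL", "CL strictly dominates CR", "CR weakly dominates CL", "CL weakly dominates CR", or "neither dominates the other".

CR strictly dominates CL

CR's payoffs vs CL's, by Firm A's action — V: 2>1, W: 6>-3, X: 5>-3, Y: 1>-1, Z: -4>-5.
Every comparison favours CR, so CR strictly dominates CL.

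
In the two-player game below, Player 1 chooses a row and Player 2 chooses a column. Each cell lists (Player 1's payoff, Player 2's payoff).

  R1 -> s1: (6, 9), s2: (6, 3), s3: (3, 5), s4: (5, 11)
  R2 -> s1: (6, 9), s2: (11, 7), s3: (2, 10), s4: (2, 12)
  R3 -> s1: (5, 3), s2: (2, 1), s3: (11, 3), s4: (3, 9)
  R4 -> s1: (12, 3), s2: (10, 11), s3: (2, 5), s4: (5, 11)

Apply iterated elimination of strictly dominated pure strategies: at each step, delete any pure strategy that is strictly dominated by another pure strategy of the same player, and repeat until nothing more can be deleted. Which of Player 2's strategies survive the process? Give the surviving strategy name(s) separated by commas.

s2, s4

For Player 2, s4 strictly dominates s1 on the remaining rows (R1: 11>9, R2: 12>9, R3: 9>3, R4: 11>3); eliminate s1.
Player 2's strategy s3 is strictly dominated by s4 (R1: 11>5, R2: 12>10, R3: 9>3, R4: 11>5) and is removed.
Row R3 is eliminated: R1 beats it against every remaining column (s2: 6>2, s4: 5>3).
Among the remaining strategies, none is strictly dominated by another pure strategy of the same player, so the elimination stops.
Surviving strategies — Player 1: {R1, R2, R4}; Player 2: {s2, s4}.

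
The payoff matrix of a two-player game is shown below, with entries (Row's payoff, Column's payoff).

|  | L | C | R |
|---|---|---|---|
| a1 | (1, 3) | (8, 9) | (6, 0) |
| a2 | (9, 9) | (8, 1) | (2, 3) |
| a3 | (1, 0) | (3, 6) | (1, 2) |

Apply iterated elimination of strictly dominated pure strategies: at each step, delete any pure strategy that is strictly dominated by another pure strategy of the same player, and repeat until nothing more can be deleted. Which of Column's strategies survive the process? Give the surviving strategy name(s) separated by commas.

Row a3 is eliminated: a2 beats it against every remaining column (L: 9>1, C: 8>3, R: 2>1).
Column's strategy R is strictly dominated by L (a1: 3>0, a2: 9>3) and is removed.
Among the remaining strategies, none is strictly dominated by another pure strategy of the same player, so the elimination stops.
Surviving strategies — Row: {a1, a2}; Column: {L, C}.

L, C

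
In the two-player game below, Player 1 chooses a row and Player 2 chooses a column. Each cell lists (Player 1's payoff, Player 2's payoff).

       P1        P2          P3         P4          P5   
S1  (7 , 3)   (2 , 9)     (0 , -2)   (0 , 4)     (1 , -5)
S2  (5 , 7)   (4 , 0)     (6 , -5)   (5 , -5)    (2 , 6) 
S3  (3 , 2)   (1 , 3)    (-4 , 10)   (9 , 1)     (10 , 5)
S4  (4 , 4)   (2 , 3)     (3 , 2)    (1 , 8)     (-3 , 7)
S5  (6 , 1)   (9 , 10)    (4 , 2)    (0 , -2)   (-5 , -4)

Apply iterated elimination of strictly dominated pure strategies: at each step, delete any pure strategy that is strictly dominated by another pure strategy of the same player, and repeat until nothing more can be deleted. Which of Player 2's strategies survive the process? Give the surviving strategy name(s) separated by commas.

For Player 1, S2 strictly dominates S4 on the remaining columns (P1: 5>4, P2: 4>2, P3: 6>3, P4: 5>1, P5: 2>-3); eliminate S4.
Player 2's strategy P4 is strictly dominated by P2 (S1: 9>4, S2: 0>-5, S3: 3>1, S5: 10>-2) and is removed.
Among the remaining strategies, none is strictly dominated by another pure strategy of the same player, so the elimination stops.
Surviving strategies — Player 1: {S1, S2, S3, S5}; Player 2: {P1, P2, P3, P5}.

P1, P2, P3, P5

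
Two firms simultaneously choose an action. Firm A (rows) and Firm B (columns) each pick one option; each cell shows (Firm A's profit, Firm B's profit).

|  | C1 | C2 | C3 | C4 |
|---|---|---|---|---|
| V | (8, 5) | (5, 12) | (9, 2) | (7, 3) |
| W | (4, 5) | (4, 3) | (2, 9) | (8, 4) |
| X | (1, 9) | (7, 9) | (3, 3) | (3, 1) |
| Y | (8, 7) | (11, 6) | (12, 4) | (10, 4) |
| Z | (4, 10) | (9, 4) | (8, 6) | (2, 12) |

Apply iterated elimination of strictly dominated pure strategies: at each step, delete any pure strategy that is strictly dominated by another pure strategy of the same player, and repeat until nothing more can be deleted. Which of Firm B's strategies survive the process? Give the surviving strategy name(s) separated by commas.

For Firm A, Y strictly dominates W on the remaining columns (C1: 8>4, C2: 11>4, C3: 12>2, C4: 10>8); eliminate W.
For Firm A, Y strictly dominates X on the remaining columns (C1: 8>1, C2: 11>7, C3: 12>3, C4: 10>3); eliminate X.
Row Z is eliminated: Y beats it against every remaining column (C1: 8>4, C2: 11>9, C3: 12>8, C4: 10>2).
Column C3 is eliminated: C1 beats it against every remaining row (V: 5>2, Y: 7>4).
Firm B's strategy C4 is strictly dominated by C1 (V: 5>3, Y: 7>4) and is removed.
Among the remaining strategies, none is strictly dominated by another pure strategy of the same player, so the elimination stops.
Surviving strategies — Firm A: {V, Y}; Firm B: {C1, C2}.

C1, C2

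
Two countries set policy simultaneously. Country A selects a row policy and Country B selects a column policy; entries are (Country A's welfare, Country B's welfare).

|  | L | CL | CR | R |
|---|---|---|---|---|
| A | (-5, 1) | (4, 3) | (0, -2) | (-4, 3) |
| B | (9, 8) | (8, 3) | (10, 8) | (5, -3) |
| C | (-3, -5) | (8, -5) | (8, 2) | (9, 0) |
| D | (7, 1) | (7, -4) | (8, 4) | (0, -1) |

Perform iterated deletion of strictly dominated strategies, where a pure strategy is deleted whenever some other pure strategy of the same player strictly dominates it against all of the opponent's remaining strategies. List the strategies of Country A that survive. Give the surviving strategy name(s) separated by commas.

Country A's strategy A is strictly dominated by B (L: 9>-5, CL: 8>4, CR: 10>0, R: 5>-4) and is removed.
For Country A, B strictly dominates D on the remaining columns (L: 9>7, CL: 8>7, CR: 10>8, R: 5>0); eliminate D.
Column CL is eliminated: CR beats it against every remaining row (B: 8>3, C: 2>-5).
For Country B, CR strictly dominates R on the remaining rows (B: 8>-3, C: 2>0); eliminate R.
For Country A, B strictly dominates C on the remaining columns (L: 9>-3, CR: 10>8); eliminate C.
Among the remaining strategies, none is strictly dominated by another pure strategy of the same player, so the elimination stops.
Surviving strategies — Country A: {B}; Country B: {L, CR}.

B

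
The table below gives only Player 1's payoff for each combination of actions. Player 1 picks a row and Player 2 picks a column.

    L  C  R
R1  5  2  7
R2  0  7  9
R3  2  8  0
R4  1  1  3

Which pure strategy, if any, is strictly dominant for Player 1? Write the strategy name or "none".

R1 fails to dominate R2 at C (2<7).
R2 fails to dominate R1 at L (0<5).
R3 fails to dominate R1 at L (2<5).
R4 fails to dominate R1 at L (1<5).
No single strategy dominates all the others.

none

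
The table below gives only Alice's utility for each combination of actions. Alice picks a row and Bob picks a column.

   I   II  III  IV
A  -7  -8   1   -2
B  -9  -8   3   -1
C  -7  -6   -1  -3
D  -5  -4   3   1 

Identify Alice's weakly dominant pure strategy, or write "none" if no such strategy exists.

D vs A: I: -5>-7, II: -4>-8, III: 3>1, IV: 1>-2.
D vs B: I: -5>-9, II: -4>-8, III: 3=3, IV: 1>-1.
D vs C: I: -5>-7, II: -4>-6, III: 3>-1, IV: 1>-3.
D is at least as good as every other strategy against every opponent action, so it is weakly dominant.

D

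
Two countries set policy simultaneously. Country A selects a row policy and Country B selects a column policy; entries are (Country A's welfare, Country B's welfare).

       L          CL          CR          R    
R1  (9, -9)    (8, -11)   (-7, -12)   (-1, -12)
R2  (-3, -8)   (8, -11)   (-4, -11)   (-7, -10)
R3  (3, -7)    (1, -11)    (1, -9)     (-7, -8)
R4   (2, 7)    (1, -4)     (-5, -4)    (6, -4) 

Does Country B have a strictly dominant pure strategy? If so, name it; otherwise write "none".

L vs CL: R1: -9>-11, R2: -8>-11, R3: -7>-11, R4: 7>-4.
L vs CR: R1: -9>-12, R2: -8>-11, R3: -7>-9, R4: 7>-4.
L vs R: R1: -9>-12, R2: -8>-10, R3: -7>-8, R4: 7>-4.
L strictly beats every other strategy against every opponent action, so it is strictly dominant.

L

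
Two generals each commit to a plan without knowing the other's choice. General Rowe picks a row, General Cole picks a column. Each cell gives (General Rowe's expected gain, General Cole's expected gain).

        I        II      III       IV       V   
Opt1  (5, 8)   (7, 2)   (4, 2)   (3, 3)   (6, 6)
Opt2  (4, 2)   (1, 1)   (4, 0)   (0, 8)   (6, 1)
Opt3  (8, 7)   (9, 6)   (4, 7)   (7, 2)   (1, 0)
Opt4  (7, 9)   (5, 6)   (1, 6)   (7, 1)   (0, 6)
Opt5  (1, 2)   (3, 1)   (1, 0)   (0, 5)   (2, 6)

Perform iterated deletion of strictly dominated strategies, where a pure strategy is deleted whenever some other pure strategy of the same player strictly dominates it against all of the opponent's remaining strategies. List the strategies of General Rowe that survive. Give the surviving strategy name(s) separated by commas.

Opt1, Opt2, Opt3, Opt4

Row Opt5 is eliminated: Opt1 beats it against every remaining column (I: 5>1, II: 7>3, III: 4>1, IV: 3>0, V: 6>2).
For General Cole, I strictly dominates II on the remaining rows (Opt1: 8>2, Opt2: 2>1, Opt3: 7>6, Opt4: 9>6); eliminate II.
For General Cole, I strictly dominates V on the remaining rows (Opt1: 8>6, Opt2: 2>1, Opt3: 7>0, Opt4: 9>6); eliminate V.
Among the remaining strategies, none is strictly dominated by another pure strategy of the same player, so the elimination stops.
Surviving strategies — General Rowe: {Opt1, Opt2, Opt3, Opt4}; General Cole: {I, III, IV}.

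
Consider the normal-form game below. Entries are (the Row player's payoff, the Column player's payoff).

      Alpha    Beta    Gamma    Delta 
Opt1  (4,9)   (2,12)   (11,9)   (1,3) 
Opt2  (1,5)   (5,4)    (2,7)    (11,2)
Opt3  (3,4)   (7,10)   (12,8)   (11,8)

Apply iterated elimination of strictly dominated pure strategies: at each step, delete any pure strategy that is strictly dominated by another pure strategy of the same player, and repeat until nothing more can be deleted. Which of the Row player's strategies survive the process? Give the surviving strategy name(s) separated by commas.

For the Column player, Beta strictly dominates Delta on the remaining rows (Opt1: 12>3, Opt2: 4>2, Opt3: 10>8); eliminate Delta.
The Row player's strategy Opt2 is strictly dominated by Opt3 (Alpha: 3>1, Beta: 7>5, Gamma: 12>2) and is removed.
For the Column player, Beta strictly dominates Alpha on the remaining rows (Opt1: 12>9, Opt3: 10>4); eliminate Alpha.
Row Opt1 is eliminated: Opt3 beats it against every remaining column (Beta: 7>2, Gamma: 12>11).
Column Gamma is eliminated: Beta beats it against every remaining row (Opt3: 10>8).
Among the remaining strategies, none is strictly dominated by another pure strategy of the same player, so the elimination stops.
Surviving strategies — the Row player: {Opt3}; the Column player: {Beta}.

Opt3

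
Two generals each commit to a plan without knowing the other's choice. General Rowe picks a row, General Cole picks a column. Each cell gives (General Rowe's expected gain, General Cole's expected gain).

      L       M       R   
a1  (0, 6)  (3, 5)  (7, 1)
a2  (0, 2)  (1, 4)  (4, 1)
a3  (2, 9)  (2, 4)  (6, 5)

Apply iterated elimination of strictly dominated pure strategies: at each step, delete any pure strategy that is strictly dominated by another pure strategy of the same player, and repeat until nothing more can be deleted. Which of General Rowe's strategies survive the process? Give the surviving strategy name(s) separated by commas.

Row a2 is eliminated: a3 beats it against every remaining column (L: 2>0, M: 2>1, R: 6>4).
General Cole's strategy M is strictly dominated by L (a1: 6>5, a3: 9>4) and is removed.
For General Cole, L strictly dominates R on the remaining rows (a1: 6>1, a3: 9>5); eliminate R.
For General Rowe, a3 strictly dominates a1 on the remaining columns (L: 2>0); eliminate a1.
Among the remaining strategies, none is strictly dominated by another pure strategy of the same player, so the elimination stops.
Surviving strategies — General Rowe: {a3}; General Cole: {L}.

a3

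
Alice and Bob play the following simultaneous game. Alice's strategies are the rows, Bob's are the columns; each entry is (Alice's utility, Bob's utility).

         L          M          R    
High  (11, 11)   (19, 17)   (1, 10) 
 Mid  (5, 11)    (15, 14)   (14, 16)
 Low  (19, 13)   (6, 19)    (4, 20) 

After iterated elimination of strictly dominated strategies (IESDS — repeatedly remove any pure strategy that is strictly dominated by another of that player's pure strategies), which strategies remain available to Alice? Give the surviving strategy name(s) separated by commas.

High, Mid

Column L is eliminated: M beats it against every remaining row (High: 17>11, Mid: 14>11, Low: 19>13).
Alice's strategy Low is strictly dominated by Mid (M: 15>6, R: 14>4) and is removed.
Among the remaining strategies, none is strictly dominated by another pure strategy of the same player, so the elimination stops.
Surviving strategies — Alice: {High, Mid}; Bob: {M, R}.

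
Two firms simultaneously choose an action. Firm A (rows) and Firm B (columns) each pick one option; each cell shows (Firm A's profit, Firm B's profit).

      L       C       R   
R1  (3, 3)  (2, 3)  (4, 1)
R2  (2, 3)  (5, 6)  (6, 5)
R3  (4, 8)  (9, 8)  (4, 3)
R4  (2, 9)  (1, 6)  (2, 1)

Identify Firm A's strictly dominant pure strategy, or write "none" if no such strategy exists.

R1 fails to dominate R2 at C (2<5).
R2 fails to dominate R1 at L (2<3).
R3 fails to dominate R1 at R (4=4).
R4 fails to dominate R1 at L (2<3).
No single strategy dominates all the others.

none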